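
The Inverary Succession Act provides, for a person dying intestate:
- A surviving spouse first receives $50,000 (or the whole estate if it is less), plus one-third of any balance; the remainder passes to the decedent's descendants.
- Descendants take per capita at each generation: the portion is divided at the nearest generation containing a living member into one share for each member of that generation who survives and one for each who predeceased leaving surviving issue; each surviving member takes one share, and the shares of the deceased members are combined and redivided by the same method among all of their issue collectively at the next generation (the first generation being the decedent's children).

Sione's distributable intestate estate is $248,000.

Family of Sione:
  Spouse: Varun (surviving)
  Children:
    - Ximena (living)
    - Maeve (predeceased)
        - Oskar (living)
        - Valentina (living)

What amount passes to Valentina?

Valentina receives $33,000.

Varun first takes $50,000, leaving a balance of $198,000. Varun then takes one-third of the balance ($66,000), for a total of $116,000. The remaining $132,000 passes to the descendants.
The descendants' portion ($132,000) is divided at the children's generation into 2 shares of $66,000. Ximena takes $66,000. The remaining share for the deceased Maeve ($66,000) is carried to the next generation.
That pool ($66,000) is divided at the grandchildren's generation equally among Oskar and Valentina: $33,000 each.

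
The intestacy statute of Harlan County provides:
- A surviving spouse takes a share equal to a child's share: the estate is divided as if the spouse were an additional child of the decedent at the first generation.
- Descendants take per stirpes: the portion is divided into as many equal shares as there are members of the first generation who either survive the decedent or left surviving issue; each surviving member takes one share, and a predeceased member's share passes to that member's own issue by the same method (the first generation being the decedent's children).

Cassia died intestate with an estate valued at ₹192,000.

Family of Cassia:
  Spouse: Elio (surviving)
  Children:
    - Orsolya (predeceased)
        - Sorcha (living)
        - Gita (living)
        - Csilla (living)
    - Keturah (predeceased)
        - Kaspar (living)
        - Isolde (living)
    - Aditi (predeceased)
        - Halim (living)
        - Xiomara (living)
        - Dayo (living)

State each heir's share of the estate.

The spouse counts as an additional share at the children's level, so there are 4 primary shares of ₹48,000. Elio takes one such share (₹48,000).
The children's combined portion (₹144,000) is divided into 3 shares of ₹48,000: Orsolya's ₹48,000 share passes to Orsolya's issue; Keturah's ₹48,000 share passes to Keturah's issue; Aditi's ₹48,000 share passes to Aditi's issue.
Orsolya's share (₹48,000) is divided into 3 shares of ₹16,000: Sorcha, Gita, and Csilla each take ₹16,000.
Keturah's share (₹48,000) is divided into 2 shares of ₹24,000: Kaspar and Isolde each take ₹24,000.
Aditi's share (₹48,000) is divided into 3 shares of ₹16,000: Halim, Xiomara, and Dayo each take ₹16,000.

Elio: ₹48,000; Sorcha: ₹16,000; Gita: ₹16,000; Csilla: ₹16,000; Kaspar: ₹24,000; Isolde: ₹24,000; Halim: ₹16,000; Xiomara: ₹16,000; Dayo: ₹16,000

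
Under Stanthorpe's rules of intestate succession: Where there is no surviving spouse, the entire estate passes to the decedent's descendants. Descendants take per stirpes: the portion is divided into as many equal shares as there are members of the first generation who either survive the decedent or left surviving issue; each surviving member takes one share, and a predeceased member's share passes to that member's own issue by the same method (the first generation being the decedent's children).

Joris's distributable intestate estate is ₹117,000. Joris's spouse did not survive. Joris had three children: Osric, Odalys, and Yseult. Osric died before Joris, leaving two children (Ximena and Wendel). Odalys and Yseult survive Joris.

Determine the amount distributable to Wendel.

The entire ₹117,000 passes to the descendants.
That amount (₹117,000) is divided into 3 shares of ₹39,000: Odalys and Yseult each take ₹39,000; Osric's ₹39,000 share passes to Osric's issue.
Osric's share (₹39,000) is divided into 2 shares of ₹19,500: Ximena and Wendel each take ₹19,500.

Wendel receives ₹19,500.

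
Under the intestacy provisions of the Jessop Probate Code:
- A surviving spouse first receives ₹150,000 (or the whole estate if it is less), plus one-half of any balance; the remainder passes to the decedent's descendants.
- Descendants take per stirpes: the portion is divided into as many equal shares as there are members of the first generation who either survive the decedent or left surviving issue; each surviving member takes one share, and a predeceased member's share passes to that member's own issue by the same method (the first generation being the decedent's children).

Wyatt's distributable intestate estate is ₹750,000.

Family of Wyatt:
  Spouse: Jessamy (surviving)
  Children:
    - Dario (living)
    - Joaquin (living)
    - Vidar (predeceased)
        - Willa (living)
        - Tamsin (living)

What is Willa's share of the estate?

Willa receives ₹50,000.

Jessamy first takes ₹150,000, leaving a balance of ₹600,000. Jessamy then takes one-half of the balance (₹300,000), for a total of ₹450,000. The remaining ₹300,000 passes to the descendants.
The descendants' portion (₹300,000) is divided into 3 shares of ₹100,000: Dario and Joaquin each take ₹100,000; Vidar's ₹100,000 share passes to Vidar's issue.
Vidar's share (₹100,000) is divided into 2 shares of ₹50,000: Willa and Tamsin each take ₹50,000.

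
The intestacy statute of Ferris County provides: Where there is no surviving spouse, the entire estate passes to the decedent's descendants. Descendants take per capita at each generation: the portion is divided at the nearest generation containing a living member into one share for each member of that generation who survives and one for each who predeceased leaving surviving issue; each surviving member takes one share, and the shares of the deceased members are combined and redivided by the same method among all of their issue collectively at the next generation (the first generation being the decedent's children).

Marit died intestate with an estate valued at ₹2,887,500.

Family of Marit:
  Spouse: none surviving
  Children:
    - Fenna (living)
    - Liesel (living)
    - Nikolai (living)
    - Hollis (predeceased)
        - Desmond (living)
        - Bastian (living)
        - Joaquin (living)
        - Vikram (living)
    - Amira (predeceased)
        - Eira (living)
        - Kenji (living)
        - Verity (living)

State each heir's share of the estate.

Fenna: ₹577,500; Liesel: ₹577,500; Nikolai: ₹577,500; Desmond: ₹165,000; Bastian: ₹165,000; Joaquin: ₹165,000; Vikram: ₹165,000; Eira: ₹165,000; Kenji: ₹165,000; Verity: ₹165,000

The entire ₹2,887,500 passes to the descendants.
That amount (₹2,887,500) is divided at the children's generation into 5 shares of ₹577,500. Fenna, Liesel, and Nikolai each take ₹577,500. The 2 shares of the deceased (Hollis and Amira) are combined into a pool of ₹1,155,000.
That pool (₹1,155,000) is divided at the grandchildren's generation equally among Desmond, Bastian, Joaquin, Vikram, Eira, Kenji, and Verity: ₹165,000 each.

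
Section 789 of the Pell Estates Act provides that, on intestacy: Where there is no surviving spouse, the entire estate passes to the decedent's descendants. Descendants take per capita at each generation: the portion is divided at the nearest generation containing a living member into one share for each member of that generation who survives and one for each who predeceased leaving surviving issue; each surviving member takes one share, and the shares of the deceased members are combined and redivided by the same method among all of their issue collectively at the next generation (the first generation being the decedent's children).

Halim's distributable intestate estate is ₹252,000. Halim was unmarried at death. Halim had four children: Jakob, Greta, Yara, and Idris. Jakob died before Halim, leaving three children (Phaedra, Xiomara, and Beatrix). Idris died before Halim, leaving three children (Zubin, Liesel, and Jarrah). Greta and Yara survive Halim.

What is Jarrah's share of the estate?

Jarrah receives ₹21,000.

The entire ₹252,000 passes to the descendants.
That amount (₹252,000) is divided at the children's generation into 4 shares of ₹63,000. Greta and Yara each take ₹63,000. The 2 shares of the deceased (Jakob and Idris) are combined into a pool of ₹126,000.
That pool (₹126,000) is divided at the grandchildren's generation equally among Phaedra, Xiomara, Beatrix, Zubin, Liesel, and Jarrah: ₹21,000 each.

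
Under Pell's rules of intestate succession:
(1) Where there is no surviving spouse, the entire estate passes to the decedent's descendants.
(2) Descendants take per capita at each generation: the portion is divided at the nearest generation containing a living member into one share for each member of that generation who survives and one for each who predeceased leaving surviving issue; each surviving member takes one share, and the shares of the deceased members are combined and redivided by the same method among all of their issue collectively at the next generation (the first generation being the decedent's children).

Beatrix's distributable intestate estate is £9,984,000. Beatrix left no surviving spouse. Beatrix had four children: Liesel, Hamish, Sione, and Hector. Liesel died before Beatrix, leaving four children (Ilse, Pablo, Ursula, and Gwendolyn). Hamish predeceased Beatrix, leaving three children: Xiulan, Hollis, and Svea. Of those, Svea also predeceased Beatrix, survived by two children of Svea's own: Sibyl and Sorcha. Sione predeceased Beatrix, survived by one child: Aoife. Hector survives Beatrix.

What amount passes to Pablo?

Pablo receives £936,000.

The entire £9,984,000 passes to the descendants.
That amount (£9,984,000) is divided at the children's generation into 4 shares of £2,496,000. Hector takes £2,496,000. The 3 shares of the deceased (Liesel, Hamish, and Sione) are combined into a pool of £7,488,000.
That pool (£7,488,000) is divided at the grandchildren's generation into 8 shares of £936,000. Ilse, Pablo, Ursula, Gwendolyn, Xiulan, Hollis, and Aoife each take £936,000. The remaining share for the deceased Svea (£936,000) is carried to the next generation.
That pool (£936,000) is divided at the great-grandchildren's generation equally among Sibyl and Sorcha: £468,000 each.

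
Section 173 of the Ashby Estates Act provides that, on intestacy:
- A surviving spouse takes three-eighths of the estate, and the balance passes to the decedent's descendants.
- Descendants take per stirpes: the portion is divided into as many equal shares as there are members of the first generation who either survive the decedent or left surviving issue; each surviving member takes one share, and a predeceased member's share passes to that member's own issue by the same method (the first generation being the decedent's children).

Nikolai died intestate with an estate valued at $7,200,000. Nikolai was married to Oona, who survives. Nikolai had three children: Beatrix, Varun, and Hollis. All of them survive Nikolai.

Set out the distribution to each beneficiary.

Oona takes three-eighths of $7,200,000 = $2,700,000. The remaining $4,500,000 passes to the descendants.
The descendants' portion ($4,500,000) is divided into 3 shares of $1,500,000: Beatrix, Varun, and Hollis each take $1,500,000.

Oona: $2,700,000; Beatrix: $1,500,000; Varun: $1,500,000; Hollis: $1,500,000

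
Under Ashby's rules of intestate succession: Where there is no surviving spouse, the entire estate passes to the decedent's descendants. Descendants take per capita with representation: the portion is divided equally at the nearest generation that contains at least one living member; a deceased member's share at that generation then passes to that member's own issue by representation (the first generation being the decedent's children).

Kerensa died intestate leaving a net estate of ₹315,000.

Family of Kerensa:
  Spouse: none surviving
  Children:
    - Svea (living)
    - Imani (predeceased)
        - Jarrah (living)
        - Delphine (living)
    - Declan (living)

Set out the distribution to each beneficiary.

The entire ₹315,000 passes to the descendants.
That amount (₹315,000) is divided into 3 shares of ₹105,000: Svea and Declan each take ₹105,000; Imani's ₹105,000 share passes to Imani's issue.
Imani's share (₹105,000) is divided into 2 shares of ₹52,500: Jarrah and Delphine each take ₹52,500.

Svea: ₹105,000; Jarrah: ₹52,500; Delphine: ₹52,500; Declan: ₹105,000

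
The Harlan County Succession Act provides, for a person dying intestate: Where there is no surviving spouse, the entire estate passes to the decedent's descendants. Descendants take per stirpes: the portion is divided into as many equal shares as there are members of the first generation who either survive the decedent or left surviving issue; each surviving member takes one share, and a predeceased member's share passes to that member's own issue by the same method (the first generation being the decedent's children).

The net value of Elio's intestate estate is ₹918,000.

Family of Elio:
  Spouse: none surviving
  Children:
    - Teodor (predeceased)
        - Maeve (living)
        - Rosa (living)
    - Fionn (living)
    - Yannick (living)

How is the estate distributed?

The entire ₹918,000 passes to the descendants.
That amount (₹918,000) is divided into 3 shares of ₹306,000: Fionn and Yannick each take ₹306,000; Teodor's ₹306,000 share passes to Teodor's issue.
Teodor's share (₹306,000) is divided into 2 shares of ₹153,000: Maeve and Rosa each take ₹153,000.

Maeve: ₹153,000; Rosa: ₹153,000; Fionn: ₹306,000; Yannick: ₹306,000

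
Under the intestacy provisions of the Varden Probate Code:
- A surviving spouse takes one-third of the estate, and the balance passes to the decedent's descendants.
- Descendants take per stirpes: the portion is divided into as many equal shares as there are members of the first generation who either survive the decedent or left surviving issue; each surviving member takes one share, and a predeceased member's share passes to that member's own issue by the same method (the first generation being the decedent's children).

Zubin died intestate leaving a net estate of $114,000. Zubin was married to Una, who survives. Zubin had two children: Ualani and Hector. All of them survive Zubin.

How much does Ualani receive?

Una takes one-third of $114,000 = $38,000. The remaining $76,000 passes to the descendants.
The descendants' portion ($76,000) is divided into 2 shares of $38,000: Ualani and Hector each take $38,000.

Ualani receives $38,000.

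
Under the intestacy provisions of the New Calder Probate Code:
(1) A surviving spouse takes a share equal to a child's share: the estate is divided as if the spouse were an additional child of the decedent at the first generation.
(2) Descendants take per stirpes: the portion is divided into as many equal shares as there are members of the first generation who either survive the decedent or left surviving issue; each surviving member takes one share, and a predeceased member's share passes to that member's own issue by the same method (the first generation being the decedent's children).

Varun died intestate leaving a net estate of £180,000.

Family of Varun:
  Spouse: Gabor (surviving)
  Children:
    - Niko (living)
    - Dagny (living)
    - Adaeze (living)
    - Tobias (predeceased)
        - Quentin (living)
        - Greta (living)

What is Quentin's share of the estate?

The spouse counts as an additional share at the children's level, so there are 5 primary shares of £36,000. Gabor takes one such share (£36,000).
The children's combined portion (£144,000) is divided into 4 shares of £36,000: Niko, Dagny, and Adaeze each take £36,000; Tobias's £36,000 share passes to Tobias's issue.
Tobias's share (£36,000) is divided into 2 shares of £18,000: Quentin and Greta each take £18,000.

Quentin receives £18,000.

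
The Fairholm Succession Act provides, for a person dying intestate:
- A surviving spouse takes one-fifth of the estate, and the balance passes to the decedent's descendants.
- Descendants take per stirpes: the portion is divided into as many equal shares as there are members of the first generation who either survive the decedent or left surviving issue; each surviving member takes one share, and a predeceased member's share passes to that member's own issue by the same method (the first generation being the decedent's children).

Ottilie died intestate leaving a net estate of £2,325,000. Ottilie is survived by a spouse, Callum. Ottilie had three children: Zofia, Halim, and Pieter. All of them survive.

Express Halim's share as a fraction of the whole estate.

Halim receives 4/15 of the estate.

Callum takes one-fifth of £2,325,000 = £465,000. The remaining £1,860,000 passes to the descendants.
The descendants' portion (£1,860,000) is divided into 3 shares of £620,000: Zofia, Halim, and Pieter each take £620,000.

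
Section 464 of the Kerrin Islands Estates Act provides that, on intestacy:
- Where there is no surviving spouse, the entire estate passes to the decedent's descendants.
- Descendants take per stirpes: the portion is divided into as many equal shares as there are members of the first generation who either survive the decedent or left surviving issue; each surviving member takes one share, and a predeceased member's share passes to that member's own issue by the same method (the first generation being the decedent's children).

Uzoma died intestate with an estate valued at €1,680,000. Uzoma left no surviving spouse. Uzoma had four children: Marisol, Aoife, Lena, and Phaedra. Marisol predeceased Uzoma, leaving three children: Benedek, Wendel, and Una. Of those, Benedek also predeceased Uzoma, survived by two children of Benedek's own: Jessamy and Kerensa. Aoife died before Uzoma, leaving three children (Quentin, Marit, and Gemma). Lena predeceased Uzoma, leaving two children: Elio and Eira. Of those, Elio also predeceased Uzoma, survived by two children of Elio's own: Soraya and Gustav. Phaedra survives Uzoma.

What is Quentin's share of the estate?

Quentin receives €140,000.

The entire €1,680,000 passes to the descendants.
That amount (€1,680,000) is divided into 4 shares of €420,000: Phaedra takes €420,000; Marisol's €420,000 share passes to Marisol's issue; Aoife's €420,000 share passes to Aoife's issue; Lena's €420,000 share passes to Lena's issue.
Marisol's share (€420,000) is divided into 3 shares of €140,000: Wendel and Una each take €140,000; Benedek's €140,000 share passes to Benedek's issue.
Benedek's share (€140,000) is divided into 2 shares of €70,000: Jessamy and Kerensa each take €70,000.
Aoife's share (€420,000) is divided into 3 shares of €140,000: Quentin, Marit, and Gemma each take €140,000.
Lena's share (€420,000) is divided into 2 shares of €210,000: Eira takes €210,000; Elio's €210,000 share passes to Elio's issue.
Elio's share (€210,000) is divided into 2 shares of €105,000: Soraya and Gustav each take €105,000.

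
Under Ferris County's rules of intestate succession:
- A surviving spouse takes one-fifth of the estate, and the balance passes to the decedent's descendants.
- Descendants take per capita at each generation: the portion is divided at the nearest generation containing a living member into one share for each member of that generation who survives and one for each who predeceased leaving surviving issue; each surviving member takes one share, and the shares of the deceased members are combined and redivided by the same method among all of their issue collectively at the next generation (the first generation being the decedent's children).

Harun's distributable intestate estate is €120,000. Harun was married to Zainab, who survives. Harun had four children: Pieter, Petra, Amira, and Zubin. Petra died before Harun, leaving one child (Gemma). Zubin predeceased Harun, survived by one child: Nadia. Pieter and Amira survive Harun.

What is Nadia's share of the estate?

Zainab takes one-fifth of €120,000 = €24,000. The remaining €96,000 passes to the descendants.
The descendants' portion (€96,000) is divided at the children's generation into 4 shares of €24,000. Pieter and Amira each take €24,000. The 2 shares of the deceased (Petra and Zubin) are combined into a pool of €48,000.
That pool (€48,000) is divided at the grandchildren's generation equally among Gemma and Nadia: €24,000 each.

Nadia receives €24,000.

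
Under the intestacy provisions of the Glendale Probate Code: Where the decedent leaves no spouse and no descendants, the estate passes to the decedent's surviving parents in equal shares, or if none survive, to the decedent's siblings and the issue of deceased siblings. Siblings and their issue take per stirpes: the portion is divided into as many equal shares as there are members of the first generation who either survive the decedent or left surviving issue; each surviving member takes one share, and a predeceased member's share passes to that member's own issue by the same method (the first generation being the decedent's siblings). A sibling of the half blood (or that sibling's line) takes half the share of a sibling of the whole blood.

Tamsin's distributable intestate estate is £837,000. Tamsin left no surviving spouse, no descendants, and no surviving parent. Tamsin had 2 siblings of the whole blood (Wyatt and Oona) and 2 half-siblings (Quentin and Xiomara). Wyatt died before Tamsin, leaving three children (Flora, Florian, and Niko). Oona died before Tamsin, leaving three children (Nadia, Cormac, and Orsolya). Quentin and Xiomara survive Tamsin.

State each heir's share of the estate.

The entire £837,000 passes to the siblings and their issue.
Counting each half-blood sibling's line as half a unit, there are 3 units in £837,000, so one unit is £279,000. Whole-blood lines (Wyatt and Oona) take £279,000 each; half-blood lines (Quentin and Xiomara) take £139,500 each.
Wyatt's share (£279,000) is divided into 3 shares of £93,000: Flora, Florian, and Niko each take £93,000.
Oona's share (£279,000) is divided into 3 shares of £93,000: Nadia, Cormac, and Orsolya each take £93,000.

Flora: £93,000; Florian: £93,000; Niko: £93,000; Quentin: £139,500; Nadia: £93,000; Cormac: £93,000; Orsolya: £93,000; Xiomara: £139,500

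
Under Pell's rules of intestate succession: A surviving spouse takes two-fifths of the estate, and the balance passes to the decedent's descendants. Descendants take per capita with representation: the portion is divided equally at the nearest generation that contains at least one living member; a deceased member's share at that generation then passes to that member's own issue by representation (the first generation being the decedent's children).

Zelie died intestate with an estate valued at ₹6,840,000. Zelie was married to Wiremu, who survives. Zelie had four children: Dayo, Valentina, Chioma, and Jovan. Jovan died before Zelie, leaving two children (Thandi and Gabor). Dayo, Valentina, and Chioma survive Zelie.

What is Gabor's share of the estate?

Wiremu takes two-fifths of ₹6,840,000 = ₹2,736,000. The remaining ₹4,104,000 passes to the descendants.
The descendants' portion (₹4,104,000) is divided into 4 shares of ₹1,026,000: Dayo, Valentina, and Chioma each take ₹1,026,000; Jovan's ₹1,026,000 share passes to Jovan's issue.
Jovan's share (₹1,026,000) is divided into 2 shares of ₹513,000: Thandi and Gabor each take ₹513,000.

Gabor receives ₹513,000.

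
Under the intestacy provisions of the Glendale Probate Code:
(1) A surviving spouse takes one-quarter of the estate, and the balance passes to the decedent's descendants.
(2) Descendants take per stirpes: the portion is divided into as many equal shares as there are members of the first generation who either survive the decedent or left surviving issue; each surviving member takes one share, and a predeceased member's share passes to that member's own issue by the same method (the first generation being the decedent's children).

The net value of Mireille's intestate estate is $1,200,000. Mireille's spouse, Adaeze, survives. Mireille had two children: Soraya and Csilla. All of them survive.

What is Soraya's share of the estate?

Soraya receives $450,000.

Adaeze takes one-quarter of $1,200,000 = $300,000. The remaining $900,000 passes to the descendants.
The descendants' portion ($900,000) is divided into 2 shares of $450,000: Soraya and Csilla each take $450,000.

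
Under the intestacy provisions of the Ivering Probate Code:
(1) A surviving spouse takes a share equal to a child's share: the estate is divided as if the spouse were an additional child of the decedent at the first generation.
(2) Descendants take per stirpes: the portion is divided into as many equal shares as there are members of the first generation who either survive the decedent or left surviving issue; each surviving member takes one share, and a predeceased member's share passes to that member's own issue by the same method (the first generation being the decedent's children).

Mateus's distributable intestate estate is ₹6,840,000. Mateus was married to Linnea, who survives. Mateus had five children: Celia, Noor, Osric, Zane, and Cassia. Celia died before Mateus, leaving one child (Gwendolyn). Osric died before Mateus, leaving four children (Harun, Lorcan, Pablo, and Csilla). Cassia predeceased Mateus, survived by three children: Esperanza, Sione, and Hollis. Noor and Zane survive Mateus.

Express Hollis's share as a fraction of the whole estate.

Hollis receives 1/18 of the estate.

The spouse counts as an additional share at the children's level, so there are 6 primary shares of ₹1,140,000. Linnea takes one such share (₹1,140,000).
The children's combined portion (₹5,700,000) is divided into 5 shares of ₹1,140,000: Noor and Zane each take ₹1,140,000; Celia's ₹1,140,000 share passes to Celia's issue; Osric's ₹1,140,000 share passes to Osric's issue; Cassia's ₹1,140,000 share passes to Cassia's issue.
Celia's share (₹1,140,000) passes entirely to Gwendolyn.
Osric's share (₹1,140,000) is divided into 4 shares of ₹285,000: Harun, Lorcan, Pablo, and Csilla each take ₹285,000.
Cassia's share (₹1,140,000) is divided into 3 shares of ₹380,000: Esperanza, Sione, and Hollis each take ₹380,000.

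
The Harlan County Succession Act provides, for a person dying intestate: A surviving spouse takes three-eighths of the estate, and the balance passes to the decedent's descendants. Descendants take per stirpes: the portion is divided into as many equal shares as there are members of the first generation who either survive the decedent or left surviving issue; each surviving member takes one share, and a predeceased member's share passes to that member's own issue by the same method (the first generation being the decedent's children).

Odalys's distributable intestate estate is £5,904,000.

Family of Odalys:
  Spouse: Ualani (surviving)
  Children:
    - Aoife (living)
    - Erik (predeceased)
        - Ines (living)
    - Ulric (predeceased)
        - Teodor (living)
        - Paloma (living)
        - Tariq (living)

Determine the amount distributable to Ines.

Ines receives £1,230,000.

Ualani takes three-eighths of £5,904,000 = £2,214,000. The remaining £3,690,000 passes to the descendants.
The descendants' portion (£3,690,000) is divided into 3 shares of £1,230,000: Aoife takes £1,230,000; Erik's £1,230,000 share passes to Erik's issue; Ulric's £1,230,000 share passes to Ulric's issue.
Erik's share (£1,230,000) passes entirely to Ines.
Ulric's share (£1,230,000) is divided into 3 shares of £410,000: Teodor, Paloma, and Tariq each take £410,000.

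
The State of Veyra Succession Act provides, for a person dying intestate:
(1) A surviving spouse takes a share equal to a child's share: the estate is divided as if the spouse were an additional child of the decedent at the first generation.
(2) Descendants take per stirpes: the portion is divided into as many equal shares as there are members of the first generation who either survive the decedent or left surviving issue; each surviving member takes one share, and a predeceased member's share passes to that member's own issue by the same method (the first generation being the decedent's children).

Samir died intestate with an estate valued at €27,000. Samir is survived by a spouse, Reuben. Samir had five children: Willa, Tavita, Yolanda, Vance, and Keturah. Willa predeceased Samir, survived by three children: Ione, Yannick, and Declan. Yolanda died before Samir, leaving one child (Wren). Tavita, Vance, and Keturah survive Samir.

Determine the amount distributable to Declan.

The spouse counts as an additional share at the children's level, so there are 6 primary shares of €4,500. Reuben takes one such share (€4,500).
The children's combined portion (€22,500) is divided into 5 shares of €4,500: Tavita, Vance, and Keturah each take €4,500; Willa's €4,500 share passes to Willa's issue; Yolanda's €4,500 share passes to Yolanda's issue.
Willa's share (€4,500) is divided into 3 shares of €1,500: Ione, Yannick, and Declan each take €1,500.
Yolanda's share (€4,500) passes entirely to Wren.

Declan receives €1,500.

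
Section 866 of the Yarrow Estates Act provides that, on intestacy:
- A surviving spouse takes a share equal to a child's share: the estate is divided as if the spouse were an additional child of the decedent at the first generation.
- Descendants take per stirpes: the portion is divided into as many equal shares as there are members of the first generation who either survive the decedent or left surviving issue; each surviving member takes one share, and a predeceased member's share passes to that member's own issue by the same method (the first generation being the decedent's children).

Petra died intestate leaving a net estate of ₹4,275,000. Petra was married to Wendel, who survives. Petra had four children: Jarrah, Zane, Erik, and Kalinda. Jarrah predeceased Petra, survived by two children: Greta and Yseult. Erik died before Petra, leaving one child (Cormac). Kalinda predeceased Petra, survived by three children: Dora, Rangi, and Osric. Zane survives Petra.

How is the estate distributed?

The spouse counts as an additional share at the children's level, so there are 5 primary shares of ₹855,000. Wendel takes one such share (₹855,000).
The children's combined portion (₹3,420,000) is divided into 4 shares of ₹855,000: Zane takes ₹855,000; Jarrah's ₹855,000 share passes to Jarrah's issue; Erik's ₹855,000 share passes to Erik's issue; Kalinda's ₹855,000 share passes to Kalinda's issue.
Jarrah's share (₹855,000) is divided into 2 shares of ₹427,500: Greta and Yseult each take ₹427,500.
Erik's share (₹855,000) passes entirely to Cormac.
Kalinda's share (₹855,000) is divided into 3 shares of ₹285,000: Dora, Rangi, and Osric each take ₹285,000.

Wendel: ₹855,000; Greta: ₹427,500; Yseult: ₹427,500; Zane: ₹855,000; Cormac: ₹855,000; Dora: ₹285,000; Rangi: ₹285,000; Osric: ₹285,000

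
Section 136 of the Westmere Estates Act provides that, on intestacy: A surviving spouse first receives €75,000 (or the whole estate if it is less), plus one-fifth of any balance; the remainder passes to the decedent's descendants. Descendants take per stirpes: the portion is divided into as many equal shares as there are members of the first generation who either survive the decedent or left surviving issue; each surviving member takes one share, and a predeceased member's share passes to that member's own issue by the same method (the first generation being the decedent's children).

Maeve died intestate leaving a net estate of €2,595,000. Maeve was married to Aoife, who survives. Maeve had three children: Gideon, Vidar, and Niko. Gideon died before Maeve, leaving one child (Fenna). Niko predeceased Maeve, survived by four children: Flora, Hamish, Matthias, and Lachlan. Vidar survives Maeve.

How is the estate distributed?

Aoife first takes €75,000, leaving a balance of €2,520,000. Aoife then takes one-fifth of the balance (€504,000), for a total of €579,000. The remaining €2,016,000 passes to the descendants.
The descendants' portion (€2,016,000) is divided into 3 shares of €672,000: Vidar takes €672,000; Gideon's €672,000 share passes to Gideon's issue; Niko's €672,000 share passes to Niko's issue.
Gideon's share (€672,000) passes entirely to Fenna.
Niko's share (€672,000) is divided into 4 shares of €168,000: Flora, Hamish, Matthias, and Lachlan each take €168,000.

Aoife: €579,000; Fenna: €672,000; Vidar: €672,000; Flora: €168,000; Hamish: €168,000; Matthias: €168,000; Lachlan: €168,000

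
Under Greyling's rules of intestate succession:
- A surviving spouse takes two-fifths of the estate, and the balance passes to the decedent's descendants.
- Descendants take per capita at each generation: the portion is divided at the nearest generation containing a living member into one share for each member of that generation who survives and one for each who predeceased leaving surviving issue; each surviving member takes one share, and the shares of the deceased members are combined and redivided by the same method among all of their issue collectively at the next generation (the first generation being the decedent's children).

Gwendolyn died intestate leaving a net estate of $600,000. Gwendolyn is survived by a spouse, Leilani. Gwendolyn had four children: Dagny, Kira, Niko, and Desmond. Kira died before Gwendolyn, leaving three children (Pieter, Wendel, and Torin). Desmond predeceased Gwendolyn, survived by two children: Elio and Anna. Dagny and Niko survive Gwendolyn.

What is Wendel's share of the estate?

Leilani takes two-fifths of $600,000 = $240,000. The remaining $360,000 passes to the descendants.
The descendants' portion ($360,000) is divided at the children's generation into 4 shares of $90,000. Dagny and Niko each take $90,000. The 2 shares of the deceased (Kira and Desmond) are combined into a pool of $180,000.
That pool ($180,000) is divided at the grandchildren's generation equally among Pieter, Wendel, Torin, Elio, and Anna: $36,000 each.

Wendel receives $36,000.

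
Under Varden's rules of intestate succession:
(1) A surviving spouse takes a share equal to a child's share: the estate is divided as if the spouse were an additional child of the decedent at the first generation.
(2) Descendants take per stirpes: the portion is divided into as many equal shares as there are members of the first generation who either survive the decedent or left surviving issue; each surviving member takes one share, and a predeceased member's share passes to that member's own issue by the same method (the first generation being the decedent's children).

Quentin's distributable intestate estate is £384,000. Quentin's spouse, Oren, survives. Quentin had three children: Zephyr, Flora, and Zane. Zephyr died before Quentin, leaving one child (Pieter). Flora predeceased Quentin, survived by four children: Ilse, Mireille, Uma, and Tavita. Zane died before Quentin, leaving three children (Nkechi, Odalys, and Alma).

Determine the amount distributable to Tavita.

Tavita receives £24,000.

The spouse counts as an additional share at the children's level, so there are 4 primary shares of £96,000. Oren takes one such share (£96,000).
The children's combined portion (£288,000) is divided into 3 shares of £96,000: Zephyr's £96,000 share passes to Zephyr's issue; Flora's £96,000 share passes to Flora's issue; Zane's £96,000 share passes to Zane's issue.
Zephyr's share (£96,000) passes entirely to Pieter.
Flora's share (£96,000) is divided into 4 shares of £24,000: Ilse, Mireille, Uma, and Tavita each take £24,000.
Zane's share (£96,000) is divided into 3 shares of £32,000: Nkechi, Odalys, and Alma each take £32,000.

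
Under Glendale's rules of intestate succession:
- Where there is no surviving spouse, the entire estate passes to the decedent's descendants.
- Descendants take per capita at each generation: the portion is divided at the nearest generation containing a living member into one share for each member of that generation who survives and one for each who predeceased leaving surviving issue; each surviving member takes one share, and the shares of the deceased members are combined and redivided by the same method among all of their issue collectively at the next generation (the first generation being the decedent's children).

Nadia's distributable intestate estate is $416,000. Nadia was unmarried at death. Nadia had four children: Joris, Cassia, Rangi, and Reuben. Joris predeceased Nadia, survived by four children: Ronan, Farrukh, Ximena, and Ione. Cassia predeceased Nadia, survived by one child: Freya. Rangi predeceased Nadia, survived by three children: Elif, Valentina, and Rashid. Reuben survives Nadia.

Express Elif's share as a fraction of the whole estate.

The entire $416,000 passes to the descendants.
That amount ($416,000) is divided at the children's generation into 4 shares of $104,000. Reuben takes $104,000. The 3 shares of the deceased (Joris, Cassia, and Rangi) are combined into a pool of $312,000.
That pool ($312,000) is divided at the grandchildren's generation equally among Ronan, Farrukh, Ximena, Ione, Freya, Elif, Valentina, and Rashid: $39,000 each.

Elif receives 3/32 of the estate.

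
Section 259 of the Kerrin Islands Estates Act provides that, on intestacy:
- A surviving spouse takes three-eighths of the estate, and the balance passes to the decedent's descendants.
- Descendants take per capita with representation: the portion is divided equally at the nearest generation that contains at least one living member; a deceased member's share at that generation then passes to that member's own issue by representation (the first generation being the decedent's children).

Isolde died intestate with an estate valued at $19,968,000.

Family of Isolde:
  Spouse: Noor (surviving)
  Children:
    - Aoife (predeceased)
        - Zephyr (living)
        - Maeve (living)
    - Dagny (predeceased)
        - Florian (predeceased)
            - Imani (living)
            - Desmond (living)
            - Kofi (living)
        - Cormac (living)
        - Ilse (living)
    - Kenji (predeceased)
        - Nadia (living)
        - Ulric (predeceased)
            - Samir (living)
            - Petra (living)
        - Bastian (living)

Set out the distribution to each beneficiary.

Noor: $7,488,000; Zephyr: $1,560,000; Maeve: $1,560,000; Imani: $520,000; Desmond: $520,000; Kofi: $520,000; Cormac: $1,560,000; Ilse: $1,560,000; Nadia: $1,560,000; Samir: $780,000; Petra: $780,000; Bastian: $1,560,000

Noor takes three-eighths of $19,968,000 = $7,488,000. The remaining $12,480,000 passes to the descendants.
No child survives, so the initial division is made at the grandchildren's generation.
The descendants' portion ($12,480,000) is divided into 8 shares of $1,560,000: Zephyr, Maeve, Cormac, Ilse, Nadia, and Bastian each take $1,560,000; Florian's $1,560,000 share passes to Florian's issue; Ulric's $1,560,000 share passes to Ulric's issue.
Florian's share ($1,560,000) is divided into 3 shares of $520,000: Imani, Desmond, and Kofi each take $520,000.
Ulric's share ($1,560,000) is divided into 2 shares of $780,000: Samir and Petra each take $780,000.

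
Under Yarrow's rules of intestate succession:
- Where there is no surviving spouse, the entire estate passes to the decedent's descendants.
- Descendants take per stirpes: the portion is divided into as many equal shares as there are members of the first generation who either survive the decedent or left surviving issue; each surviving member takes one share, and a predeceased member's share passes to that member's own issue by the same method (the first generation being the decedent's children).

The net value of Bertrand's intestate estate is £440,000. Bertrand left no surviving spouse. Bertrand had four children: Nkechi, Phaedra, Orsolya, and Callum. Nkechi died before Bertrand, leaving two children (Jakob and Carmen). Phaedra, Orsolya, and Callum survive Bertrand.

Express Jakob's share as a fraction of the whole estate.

Jakob receives 1/8 of the estate.

The entire £440,000 passes to the descendants.
That amount (£440,000) is divided into 4 shares of £110,000: Phaedra, Orsolya, and Callum each take £110,000; Nkechi's £110,000 share passes to Nkechi's issue.
Nkechi's share (£110,000) is divided into 2 shares of £55,000: Jakob and Carmen each take £55,000.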